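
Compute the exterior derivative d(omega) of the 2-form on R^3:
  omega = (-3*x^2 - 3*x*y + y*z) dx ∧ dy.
d(omega) = (y) dx ∧ dy ∧ dz

For a 2-form omega = sum_{i<j} g_{ij} dx_i ∧ dx_j, the exterior derivative is
  d(omega) = sum_{i<j} d(g_{ij}) ∧ dx_i ∧ dx_j = sum_{i<j, k} (∂g_{ij}/∂x_k) dx_k ∧ dx_i ∧ dx_j.
Expand each term, using dx_k ∧ dx_i ∧ dx_j = sgn(permutation) dx_{(a)} ∧ dx_{(b)} ∧ dx_{(c)} with (a < b < c) sorted:
  d(-3*x^2 - 3*x*y + y*z) includes (∂/∂z)(-3*x^2 - 3*x*y + y*z) dz = (y) dz, which multiplied by dx ∧ dy gives (y) dx ∧ dy ∧ dz
Collecting like 3-forms: d(omega) = (y) dx ∧ dy ∧ dz.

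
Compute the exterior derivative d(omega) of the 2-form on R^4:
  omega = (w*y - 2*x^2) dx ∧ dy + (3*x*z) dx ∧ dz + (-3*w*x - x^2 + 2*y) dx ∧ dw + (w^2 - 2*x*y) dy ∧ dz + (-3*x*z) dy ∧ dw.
d(omega) = (y - 3*z - 2) dx ∧ dy ∧ dw + (-2*y) dx ∧ dy ∧ dz + (2*w + 3*x) dy ∧ dz ∧ dw

For a 2-form omega = sum_{i<j} g_{ij} dx_i ∧ dx_j, the exterior derivative is
  d(omega) = sum_{i<j} d(g_{ij}) ∧ dx_i ∧ dx_j = sum_{i<j, k} (∂g_{ij}/∂x_k) dx_k ∧ dx_i ∧ dx_j.
Expand each term, using dx_k ∧ dx_i ∧ dx_j = sgn(permutation) dx_{(a)} ∧ dx_{(b)} ∧ dx_{(c)} with (a < b < c) sorted:
  d(w*y - 2*x^2) includes (∂/∂w)(w*y - 2*x^2) dw = (y) dw, which multiplied by dx ∧ dy gives (y) dx ∧ dy ∧ dw
  d(-3*w*x - x^2 + 2*y) includes (∂/∂y)(-3*w*x - x^2 + 2*y) dy = (2) dy, which multiplied by dx ∧ dw gives (-2) dx ∧ dy ∧ dw
  d(w^2 - 2*x*y) includes (∂/∂x)(w^2 - 2*x*y) dx = (-2*y) dx, which multiplied by dy ∧ dz gives (-2*y) dx ∧ dy ∧ dz
  d(w^2 - 2*x*y) includes (∂/∂w)(w^2 - 2*x*y) dw = (2*w) dw, which multiplied by dy ∧ dz gives (2*w) dy ∧ dz ∧ dw
  d(-3*x*z) includes (∂/∂x)(-3*x*z) dx = (-3*z) dx, which multiplied by dy ∧ dw gives (-3*z) dx ∧ dy ∧ dw
  d(-3*x*z) includes (∂/∂z)(-3*x*z) dz = (-3*x) dz, which multiplied by dy ∧ dw gives (3*x) dy ∧ dz ∧ dw
Collecting like 3-forms: d(omega) = (y - 3*z - 2) dx ∧ dy ∧ dw + (-2*y) dx ∧ dy ∧ dz + (2*w + 3*x) dy ∧ dz ∧ dw.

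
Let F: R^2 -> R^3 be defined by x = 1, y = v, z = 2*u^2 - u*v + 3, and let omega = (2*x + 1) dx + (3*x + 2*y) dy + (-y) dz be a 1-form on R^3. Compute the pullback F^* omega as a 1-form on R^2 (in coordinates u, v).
F^* omega = (v*(-4*u + v)) du + (u*v + 2*v + 3) dv

Using F^*(f dg) = (f ∘ F) d(g ∘ F), substitute each coordinate x_i by F_i(u, v) in f_i, and replace dx_i by d F_i = (∂F_i/∂u) du + (∂F_i/∂v) dv.
  For the x component: f_1(F) = 3; d F_1 = (0) du + (0) dv
  For the y component: f_2(F) = 2*v + 3; d F_2 = (0) du + (1) dv
  For the z component: f_3(F) = -v; d F_3 = (4*u - v) du + (-u) dv
Combining and collecting du, dv coefficients:
  coeff of du: v*(-4*u + v)
  coeff of dv: u*v + 2*v + 3
F^* omega = (v*(-4*u + v)) du + (u*v + 2*v + 3) dv.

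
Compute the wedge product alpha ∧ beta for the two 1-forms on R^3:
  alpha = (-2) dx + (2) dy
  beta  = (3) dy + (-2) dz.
alpha ∧ beta = (-6) dx ∧ dy + (4) dx ∧ dz + (-4) dy ∧ dz

Distribute the wedge, using dx_i ∧ dx_j = -dx_j ∧ dx_i and dx_i ∧ dx_i = 0. For each pair (i, j) with i < j, the coefficient of dx_i ∧ dx_j in alpha ∧ beta is (alpha_i * beta_j - alpha_j * beta_i). Collecting: alpha ∧ beta = (-6) dx ∧ dy + (4) dx ∧ dz + (-4) dy ∧ dz.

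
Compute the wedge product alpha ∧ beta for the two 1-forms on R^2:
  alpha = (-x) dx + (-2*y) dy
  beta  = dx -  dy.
alpha ∧ beta = (x + 2*y) dx ∧ dy

Distribute the wedge, using dx_i ∧ dx_j = -dx_j ∧ dx_i and dx_i ∧ dx_i = 0. For each pair (i, j) with i < j, the coefficient of dx_i ∧ dx_j in alpha ∧ beta is (alpha_i * beta_j - alpha_j * beta_i). Collecting: alpha ∧ beta = (x + 2*y) dx ∧ dy.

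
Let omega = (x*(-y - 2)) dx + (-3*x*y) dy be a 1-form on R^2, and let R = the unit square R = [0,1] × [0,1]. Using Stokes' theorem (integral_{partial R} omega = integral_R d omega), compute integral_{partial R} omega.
integral_(partial R) omega = -1

Stokes: integral_partial_R omega = integral_R d omega with d omega = (∂Q/∂x - ∂P/∂y) dx ∧ dy.
  ∂Q/∂x = -3*y
  ∂P/∂y = -x
  integrand = ∂Q/∂x - ∂P/∂y = x - 3*y.
Integrating over R: integral_0^1 integral_0^1 (x - 3*y) dx dy = -1.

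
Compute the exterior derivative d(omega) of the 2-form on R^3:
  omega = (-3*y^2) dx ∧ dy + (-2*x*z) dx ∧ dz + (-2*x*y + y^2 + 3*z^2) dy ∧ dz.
d(omega) = (-2*y) dx ∧ dy ∧ dz

For a 2-form omega = sum_{i<j} g_{ij} dx_i ∧ dx_j, the exterior derivative is
  d(omega) = sum_{i<j} d(g_{ij}) ∧ dx_i ∧ dx_j = sum_{i<j, k} (∂g_{ij}/∂x_k) dx_k ∧ dx_i ∧ dx_j.
Expand each term, using dx_k ∧ dx_i ∧ dx_j = sgn(permutation) dx_{(a)} ∧ dx_{(b)} ∧ dx_{(c)} with (a < b < c) sorted:
  d(-2*x*y + y^2 + 3*z^2) includes (∂/∂x)(-2*x*y + y^2 + 3*z^2) dx = (-2*y) dx, which multiplied by dy ∧ dz gives (-2*y) dx ∧ dy ∧ dz
Collecting like 3-forms: d(omega) = (-2*y) dx ∧ dy ∧ dz.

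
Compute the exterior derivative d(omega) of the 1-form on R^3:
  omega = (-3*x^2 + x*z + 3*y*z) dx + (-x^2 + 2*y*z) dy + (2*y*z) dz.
d(omega) = (-2*x - 3*z) dx ∧ dy + (-x - 3*y) dx ∧ dz + (-2*y + 2*z) dy ∧ dz

For a 1-form omega = sum_i f_i dx_i, the exterior derivative is
  d(omega) = sum_{i < j} (∂f_j/∂x_i - ∂f_i/∂x_j) dx_i ∧ dx_j.
  coefficient of dx ∧ dy: ∂f_2/∂x - ∂f_1/∂y = ∂(-x^2 + 2*y*z)/∂x - ∂(-3*x^2 + x*z + 3*y*z)/∂y = -2*x - 3*z
  coefficient of dx ∧ dz: ∂f_3/∂x - ∂f_1/∂z = ∂(2*y*z)/∂x - ∂(-3*x^2 + x*z + 3*y*z)/∂z = -x - 3*y
  coefficient of dy ∧ dz: ∂f_3/∂y - ∂f_2/∂z = ∂(2*y*z)/∂y - ∂(-x^2 + 2*y*z)/∂z = -2*y + 2*z
Assembling: d(omega) = (-2*x - 3*z) dx ∧ dy + (-x - 3*y) dx ∧ dz + (-2*y + 2*z) dy ∧ dz.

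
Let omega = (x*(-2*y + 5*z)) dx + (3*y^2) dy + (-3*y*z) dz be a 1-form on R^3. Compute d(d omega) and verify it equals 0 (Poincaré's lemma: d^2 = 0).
d(d omega) = 0

Step 1: d omega = sum_{i<j} (∂f_j/∂x_i - ∂f_i/∂x_j) dx_i ∧ dx_j:
  coeff of dx ∧ dy: 2*x
  coeff of dx ∧ dz: -5*x
  coeff of dy ∧ dz: -3*z
Step 2: Apply d again to each 2-form coefficient. The only possible 3-form in R^3 is dx ∧ dy ∧ dz, with coefficient
  ∂(coeff of dy∧dz)/∂x - ∂(coeff of dx∧dz)/∂y + ∂(coeff of dx∧dy)/∂z
  = ∂/∂x (-3*z) - ∂/∂y (-5*x) + ∂/∂z (2*x).
Each of these terms simplifies to sums of mixed partials that cancel in pairs. The result is 0 (by equality of mixed partials for smooth functions — Schwarz / Clairaut).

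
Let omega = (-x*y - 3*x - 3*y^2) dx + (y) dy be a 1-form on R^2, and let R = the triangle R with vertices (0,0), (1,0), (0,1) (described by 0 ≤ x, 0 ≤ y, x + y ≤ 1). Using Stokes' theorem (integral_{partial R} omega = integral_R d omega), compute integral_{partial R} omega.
integral_(partial R) omega = 7/6

Stokes: integral_partial_R omega = integral_R d omega with d omega = (∂Q/∂x - ∂P/∂y) dx ∧ dy.
  ∂Q/∂x = 0
  ∂P/∂y = -x - 6*y
  integrand = ∂Q/∂x - ∂P/∂y = x + 6*y.
Integrating over R: integral_0^1 integral_0^{1-x} (x + 6*y) dy dx = 7/6.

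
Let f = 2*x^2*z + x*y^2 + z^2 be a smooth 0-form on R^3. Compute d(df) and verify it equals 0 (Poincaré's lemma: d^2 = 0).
d(df) = 0

Step 1: df = sum_i (∂f/∂x_i) dx_i = (4*x*z + y^2) dx + (2*x*y) dy + (2*x^2 + 2*z) dz.
Step 2: Apply d again. Using the 1-form formula, the coefficient of dx ∧ dy in d(df) is ∂^2 f/∂x ∂y - ∂^2 f/∂y ∂x = (2*y) - (2*y) = 0 (equality of mixed partials for smooth f).
Similarly for dx ∧ dz and dy ∧ dz — all coefficients vanish. So d(df) = 0.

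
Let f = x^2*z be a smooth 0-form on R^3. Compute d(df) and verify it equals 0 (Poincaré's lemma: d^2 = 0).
d(df) = 0

Step 1: df = sum_i (∂f/∂x_i) dx_i = (2*x*z) dx + (0) dy + (x^2) dz.
Step 2: Apply d again. Using the 1-form formula, the coefficient of dx ∧ dy in d(df) is ∂^2 f/∂x ∂y - ∂^2 f/∂y ∂x = (0) - (0) = 0 (equality of mixed partials for smooth f).
Similarly for dx ∧ dz and dy ∧ dz — all coefficients vanish. So d(df) = 0.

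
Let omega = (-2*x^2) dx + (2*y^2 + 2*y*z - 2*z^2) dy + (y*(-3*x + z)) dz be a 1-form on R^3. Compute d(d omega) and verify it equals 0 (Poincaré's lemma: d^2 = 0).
d(d omega) = 0

Step 1: d omega = sum_{i<j} (∂f_j/∂x_i - ∂f_i/∂x_j) dx_i ∧ dx_j:
  coeff of dx ∧ dy: 0
  coeff of dx ∧ dz: -3*y
  coeff of dy ∧ dz: -3*x - 2*y + 5*z
Step 2: Apply d again to each 2-form coefficient. The only possible 3-form in R^3 is dx ∧ dy ∧ dz, with coefficient
  ∂(coeff of dy∧dz)/∂x - ∂(coeff of dx∧dz)/∂y + ∂(coeff of dx∧dy)/∂z
  = ∂/∂x (-3*x - 2*y + 5*z) - ∂/∂y (-3*y) + ∂/∂z (0).
Each of these terms simplifies to sums of mixed partials that cancel in pairs. The result is 0 (by equality of mixed partials for smooth functions — Schwarz / Clairaut).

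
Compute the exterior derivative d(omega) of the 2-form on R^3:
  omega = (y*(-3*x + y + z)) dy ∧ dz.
d(omega) = (-3*y) dx ∧ dy ∧ dz

For a 2-form omega = sum_{i<j} g_{ij} dx_i ∧ dx_j, the exterior derivative is
  d(omega) = sum_{i<j} d(g_{ij}) ∧ dx_i ∧ dx_j = sum_{i<j, k} (∂g_{ij}/∂x_k) dx_k ∧ dx_i ∧ dx_j.
Expand each term, using dx_k ∧ dx_i ∧ dx_j = sgn(permutation) dx_{(a)} ∧ dx_{(b)} ∧ dx_{(c)} with (a < b < c) sorted:
  d(y*(-3*x + y + z)) includes (∂/∂x)(y*(-3*x + y + z)) dx = (-3*y) dx, which multiplied by dy ∧ dz gives (-3*y) dx ∧ dy ∧ dz
Collecting like 3-forms: d(omega) = (-3*y) dx ∧ dy ∧ dz.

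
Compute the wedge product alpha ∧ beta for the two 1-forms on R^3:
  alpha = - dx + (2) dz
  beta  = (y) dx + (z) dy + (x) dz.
alpha ∧ beta = (-z) dx ∧ dy + (-x - 2*y) dx ∧ dz + (-2*z) dy ∧ dz

Distribute the wedge, using dx_i ∧ dx_j = -dx_j ∧ dx_i and dx_i ∧ dx_i = 0. For each pair (i, j) with i < j, the coefficient of dx_i ∧ dx_j in alpha ∧ beta is (alpha_i * beta_j - alpha_j * beta_i). Collecting: alpha ∧ beta = (-z) dx ∧ dy + (-x - 2*y) dx ∧ dz + (-2*z) dy ∧ dz.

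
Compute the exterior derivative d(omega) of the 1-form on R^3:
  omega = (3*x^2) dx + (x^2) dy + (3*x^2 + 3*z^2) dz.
d(omega) = (2*x) dx ∧ dy + (6*x) dx ∧ dz

For a 1-form omega = sum_i f_i dx_i, the exterior derivative is
  d(omega) = sum_{i < j} (∂f_j/∂x_i - ∂f_i/∂x_j) dx_i ∧ dx_j.
  coefficient of dx ∧ dy: ∂f_2/∂x - ∂f_1/∂y = ∂(x^2)/∂x - ∂(3*x^2)/∂y = 2*x
  coefficient of dx ∧ dz: ∂f_3/∂x - ∂f_1/∂z = ∂(3*x^2 + 3*z^2)/∂x - ∂(3*x^2)/∂z = 6*x
Assembling: d(omega) = (2*x) dx ∧ dy + (6*x) dx ∧ dz.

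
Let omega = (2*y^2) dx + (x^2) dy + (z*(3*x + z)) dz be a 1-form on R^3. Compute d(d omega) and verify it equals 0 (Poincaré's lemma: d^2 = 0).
d(d omega) = 0

Step 1: d omega = sum_{i<j} (∂f_j/∂x_i - ∂f_i/∂x_j) dx_i ∧ dx_j:
  coeff of dx ∧ dy: 2*x - 4*y
  coeff of dx ∧ dz: 3*z
  coeff of dy ∧ dz: 0
Step 2: Apply d again to each 2-form coefficient. The only possible 3-form in R^3 is dx ∧ dy ∧ dz, with coefficient
  ∂(coeff of dy∧dz)/∂x - ∂(coeff of dx∧dz)/∂y + ∂(coeff of dx∧dy)/∂z
  = ∂/∂x (0) - ∂/∂y (3*z) + ∂/∂z (2*x - 4*y).
Each of these terms simplifies to sums of mixed partials that cancel in pairs. The result is 0 (by equality of mixed partials for smooth functions — Schwarz / Clairaut).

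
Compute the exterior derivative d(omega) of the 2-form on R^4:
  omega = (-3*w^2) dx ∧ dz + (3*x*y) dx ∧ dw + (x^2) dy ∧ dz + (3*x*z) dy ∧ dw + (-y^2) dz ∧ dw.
d(omega) = (-6*w) dx ∧ dz ∧ dw + (-3*x + 3*z) dx ∧ dy ∧ dw + (2*x) dx ∧ dy ∧ dz + (-3*x - 2*y) dy ∧ dz ∧ dw

For a 2-form omega = sum_{i<j} g_{ij} dx_i ∧ dx_j, the exterior derivative is
  d(omega) = sum_{i<j} d(g_{ij}) ∧ dx_i ∧ dx_j = sum_{i<j, k} (∂g_{ij}/∂x_k) dx_k ∧ dx_i ∧ dx_j.
Expand each term, using dx_k ∧ dx_i ∧ dx_j = sgn(permutation) dx_{(a)} ∧ dx_{(b)} ∧ dx_{(c)} with (a < b < c) sorted:
  d(-3*w^2) includes (∂/∂w)(-3*w^2) dw = (-6*w) dw, which multiplied by dx ∧ dz gives (-6*w) dx ∧ dz ∧ dw
  d(3*x*y) includes (∂/∂y)(3*x*y) dy = (3*x) dy, which multiplied by dx ∧ dw gives (-3*x) dx ∧ dy ∧ dw
  d(x^2) includes (∂/∂x)(x^2) dx = (2*x) dx, which multiplied by dy ∧ dz gives (2*x) dx ∧ dy ∧ dz
  d(3*x*z) includes (∂/∂x)(3*x*z) dx = (3*z) dx, which multiplied by dy ∧ dw gives (3*z) dx ∧ dy ∧ dw
  d(3*x*z) includes (∂/∂z)(3*x*z) dz = (3*x) dz, which multiplied by dy ∧ dw gives (-3*x) dy ∧ dz ∧ dw
  d(-y^2) includes (∂/∂y)(-y^2) dy = (-2*y) dy, which multiplied by dz ∧ dw gives (-2*y) dy ∧ dz ∧ dw
Collecting like 3-forms: d(omega) = (-6*w) dx ∧ dz ∧ dw + (-3*x + 3*z) dx ∧ dy ∧ dw + (2*x) dx ∧ dy ∧ dz + (-3*x - 2*y) dy ∧ dz ∧ dw.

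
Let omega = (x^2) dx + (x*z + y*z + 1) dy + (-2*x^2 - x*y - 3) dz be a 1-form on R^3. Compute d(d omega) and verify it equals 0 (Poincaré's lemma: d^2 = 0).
d(d omega) = 0

Step 1: d omega = sum_{i<j} (∂f_j/∂x_i - ∂f_i/∂x_j) dx_i ∧ dx_j:
  coeff of dx ∧ dy: z
  coeff of dx ∧ dz: -4*x - y
  coeff of dy ∧ dz: -2*x - y
Step 2: Apply d again to each 2-form coefficient. The only possible 3-form in R^3 is dx ∧ dy ∧ dz, with coefficient
  ∂(coeff of dy∧dz)/∂x - ∂(coeff of dx∧dz)/∂y + ∂(coeff of dx∧dy)/∂z
  = ∂/∂x (-2*x - y) - ∂/∂y (-4*x - y) + ∂/∂z (z).
Each of these terms simplifies to sums of mixed partials that cancel in pairs. The result is 0 (by equality of mixed partials for smooth functions — Schwarz / Clairaut).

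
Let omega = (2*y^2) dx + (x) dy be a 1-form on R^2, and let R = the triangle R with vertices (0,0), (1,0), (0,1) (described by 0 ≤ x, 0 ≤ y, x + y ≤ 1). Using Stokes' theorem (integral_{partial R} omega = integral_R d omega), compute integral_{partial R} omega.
integral_(partial R) omega = -1/6

Stokes: integral_partial_R omega = integral_R d omega with d omega = (∂Q/∂x - ∂P/∂y) dx ∧ dy.
  ∂Q/∂x = 1
  ∂P/∂y = 4*y
  integrand = ∂Q/∂x - ∂P/∂y = 1 - 4*y.
Integrating over R: integral_0^1 integral_0^{1-x} (1 - 4*y) dy dx = -1/6.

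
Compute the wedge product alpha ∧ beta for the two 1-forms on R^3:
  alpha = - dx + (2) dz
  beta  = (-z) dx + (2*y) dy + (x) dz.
alpha ∧ beta = (-2*y) dx ∧ dy + (-x + 2*z) dx ∧ dz + (-4*y) dy ∧ dz

Distribute the wedge, using dx_i ∧ dx_j = -dx_j ∧ dx_i and dx_i ∧ dx_i = 0. For each pair (i, j) with i < j, the coefficient of dx_i ∧ dx_j in alpha ∧ beta is (alpha_i * beta_j - alpha_j * beta_i). Collecting: alpha ∧ beta = (-2*y) dx ∧ dy + (-x + 2*z) dx ∧ dz + (-4*y) dy ∧ dz.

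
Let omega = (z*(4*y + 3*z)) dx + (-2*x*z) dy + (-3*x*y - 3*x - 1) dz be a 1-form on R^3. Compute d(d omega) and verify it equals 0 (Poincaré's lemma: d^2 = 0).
d(d omega) = 0

Step 1: d omega = sum_{i<j} (∂f_j/∂x_i - ∂f_i/∂x_j) dx_i ∧ dx_j:
  coeff of dx ∧ dy: -6*z
  coeff of dx ∧ dz: -7*y - 6*z - 3
  coeff of dy ∧ dz: -x
Step 2: Apply d again to each 2-form coefficient. The only possible 3-form in R^3 is dx ∧ dy ∧ dz, with coefficient
  ∂(coeff of dy∧dz)/∂x - ∂(coeff of dx∧dz)/∂y + ∂(coeff of dx∧dy)/∂z
  = ∂/∂x (-x) - ∂/∂y (-7*y - 6*z - 3) + ∂/∂z (-6*z).
Each of these terms simplifies to sums of mixed partials that cancel in pairs. The result is 0 (by equality of mixed partials for smooth functions — Schwarz / Clairaut).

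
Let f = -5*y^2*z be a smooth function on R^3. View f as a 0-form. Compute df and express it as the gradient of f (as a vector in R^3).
df = (0) dx + (-10*y*z) dy + (-5*y^2) dz; grad f = (0, -10*y*z, -5*y^2)

For a 0-form f, d f = (∂f/∂x) dx + (∂f/∂y) dy + (∂f/∂z) dz. The components of the vector representation are exactly the entries of grad f in Cartesian coordinates:
  ∂f/∂x = 0
  ∂f/∂y = -10*y*z
  ∂f/∂z = -5*y^2.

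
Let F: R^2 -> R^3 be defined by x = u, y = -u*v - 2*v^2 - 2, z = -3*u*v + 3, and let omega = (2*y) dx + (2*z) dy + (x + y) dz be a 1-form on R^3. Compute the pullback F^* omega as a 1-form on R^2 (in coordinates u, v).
F^* omega = (9*u*v^2 - 5*u*v + 6*v^3 - 4*v^2 - 4) du + (9*u^2*v - 3*u^2 + 30*u*v^2 - 24*v) dv

Using F^*(f dg) = (f ∘ F) d(g ∘ F), substitute each coordinate x_i by F_i(u, v) in f_i, and replace dx_i by d F_i = (∂F_i/∂u) du + (∂F_i/∂v) dv.
  For the x component: f_1(F) = -2*u*v - 4*v^2 - 4; d F_1 = (1) du + (0) dv
  For the y component: f_2(F) = -6*u*v + 6; d F_2 = (-v) du + (-u - 4*v) dv
  For the z component: f_3(F) = -u*v + u - 2*v^2 - 2; d F_3 = (-3*v) du + (-3*u) dv
Combining and collecting du, dv coefficients:
  coeff of du: 9*u*v^2 - 5*u*v + 6*v^3 - 4*v^2 - 4
  coeff of dv: 9*u^2*v - 3*u^2 + 30*u*v^2 - 24*v
F^* omega = (9*u*v^2 - 5*u*v + 6*v^3 - 4*v^2 - 4) du + (9*u^2*v - 3*u^2 + 30*u*v^2 - 24*v) dv.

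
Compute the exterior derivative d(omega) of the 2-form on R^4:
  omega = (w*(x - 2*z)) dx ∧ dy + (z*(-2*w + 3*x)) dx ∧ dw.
d(omega) = (-2*w) dx ∧ dy ∧ dz + (x - 2*z) dx ∧ dy ∧ dw + (2*w - 3*x) dx ∧ dz ∧ dw

For a 2-form omega = sum_{i<j} g_{ij} dx_i ∧ dx_j, the exterior derivative is
  d(omega) = sum_{i<j} d(g_{ij}) ∧ dx_i ∧ dx_j = sum_{i<j, k} (∂g_{ij}/∂x_k) dx_k ∧ dx_i ∧ dx_j.
Expand each term, using dx_k ∧ dx_i ∧ dx_j = sgn(permutation) dx_{(a)} ∧ dx_{(b)} ∧ dx_{(c)} with (a < b < c) sorted:
  d(w*(x - 2*z)) includes (∂/∂z)(w*(x - 2*z)) dz = (-2*w) dz, which multiplied by dx ∧ dy gives (-2*w) dx ∧ dy ∧ dz
  d(w*(x - 2*z)) includes (∂/∂w)(w*(x - 2*z)) dw = (x - 2*z) dw, which multiplied by dx ∧ dy gives (x - 2*z) dx ∧ dy ∧ dw
  d(z*(-2*w + 3*x)) includes (∂/∂z)(z*(-2*w + 3*x)) dz = (-2*w + 3*x) dz, which multiplied by dx ∧ dw gives (2*w - 3*x) dx ∧ dz ∧ dw
Collecting like 3-forms: d(omega) = (-2*w) dx ∧ dy ∧ dz + (x - 2*z) dx ∧ dy ∧ dw + (2*w - 3*x) dx ∧ dz ∧ dw.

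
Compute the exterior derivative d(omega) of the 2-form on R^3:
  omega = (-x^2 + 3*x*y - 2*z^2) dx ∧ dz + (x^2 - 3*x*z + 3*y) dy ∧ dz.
d(omega) = (-x - 3*z) dx ∧ dy ∧ dz

For a 2-form omega = sum_{i<j} g_{ij} dx_i ∧ dx_j, the exterior derivative is
  d(omega) = sum_{i<j} d(g_{ij}) ∧ dx_i ∧ dx_j = sum_{i<j, k} (∂g_{ij}/∂x_k) dx_k ∧ dx_i ∧ dx_j.
Expand each term, using dx_k ∧ dx_i ∧ dx_j = sgn(permutation) dx_{(a)} ∧ dx_{(b)} ∧ dx_{(c)} with (a < b < c) sorted:
  d(-x^2 + 3*x*y - 2*z^2) includes (∂/∂y)(-x^2 + 3*x*y - 2*z^2) dy = (3*x) dy, which multiplied by dx ∧ dz gives (-3*x) dx ∧ dy ∧ dz
  d(x^2 - 3*x*z + 3*y) includes (∂/∂x)(x^2 - 3*x*z + 3*y) dx = (2*x - 3*z) dx, which multiplied by dy ∧ dz gives (2*x - 3*z) dx ∧ dy ∧ dz
Collecting like 3-forms: d(omega) = (-x - 3*z) dx ∧ dy ∧ dz.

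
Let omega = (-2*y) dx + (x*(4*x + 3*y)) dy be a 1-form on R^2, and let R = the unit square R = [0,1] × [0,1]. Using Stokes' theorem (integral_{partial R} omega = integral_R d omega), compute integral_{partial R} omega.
integral_(partial R) omega = 15/2

Stokes: integral_partial_R omega = integral_R d omega with d omega = (∂Q/∂x - ∂P/∂y) dx ∧ dy.
  ∂Q/∂x = 8*x + 3*y
  ∂P/∂y = -2
  integrand = ∂Q/∂x - ∂P/∂y = 8*x + 3*y + 2.
Integrating over R: integral_0^1 integral_0^1 (8*x + 3*y + 2) dx dy = 15/2.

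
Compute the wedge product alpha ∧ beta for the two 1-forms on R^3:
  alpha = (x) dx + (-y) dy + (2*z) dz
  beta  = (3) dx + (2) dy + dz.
alpha ∧ beta = (2*x + 3*y) dx ∧ dy + (x - 6*z) dx ∧ dz + (-y - 4*z) dy ∧ dz

Distribute the wedge, using dx_i ∧ dx_j = -dx_j ∧ dx_i and dx_i ∧ dx_i = 0. For each pair (i, j) with i < j, the coefficient of dx_i ∧ dx_j in alpha ∧ beta is (alpha_i * beta_j - alpha_j * beta_i). Collecting: alpha ∧ beta = (2*x + 3*y) dx ∧ dy + (x - 6*z) dx ∧ dz + (-y - 4*z) dy ∧ dz.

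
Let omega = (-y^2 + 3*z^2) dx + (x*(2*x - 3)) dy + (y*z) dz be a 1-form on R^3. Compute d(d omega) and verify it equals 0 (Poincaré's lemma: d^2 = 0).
d(d omega) = 0

Step 1: d omega = sum_{i<j} (∂f_j/∂x_i - ∂f_i/∂x_j) dx_i ∧ dx_j:
  coeff of dx ∧ dy: 4*x + 2*y - 3
  coeff of dx ∧ dz: -6*z
  coeff of dy ∧ dz: z
Step 2: Apply d again to each 2-form coefficient. The only possible 3-form in R^3 is dx ∧ dy ∧ dz, with coefficient
  ∂(coeff of dy∧dz)/∂x - ∂(coeff of dx∧dz)/∂y + ∂(coeff of dx∧dy)/∂z
  = ∂/∂x (z) - ∂/∂y (-6*z) + ∂/∂z (4*x + 2*y - 3).
Each of these terms simplifies to sums of mixed partials that cancel in pairs. The result is 0 (by equality of mixed partials for smooth functions — Schwarz / Clairaut).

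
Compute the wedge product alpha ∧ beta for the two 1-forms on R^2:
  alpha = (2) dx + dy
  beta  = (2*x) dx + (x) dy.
alpha ∧ beta = 0

Distribute the wedge, using dx_i ∧ dx_j = -dx_j ∧ dx_i and dx_i ∧ dx_i = 0. For each pair (i, j) with i < j, the coefficient of dx_i ∧ dx_j in alpha ∧ beta is (alpha_i * beta_j - alpha_j * beta_i). Collecting: alpha ∧ beta = 0.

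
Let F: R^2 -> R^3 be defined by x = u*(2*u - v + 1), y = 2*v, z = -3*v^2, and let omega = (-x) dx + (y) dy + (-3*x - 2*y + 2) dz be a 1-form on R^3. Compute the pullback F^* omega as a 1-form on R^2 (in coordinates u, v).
F^* omega = (u*(-8*u^2 + 6*u*v - 6*u - v^2 + 2*v - 1)) du + (2*u^3 + 35*u^2*v + u^2 - 18*u*v^2 + 18*u*v + 24*v^2 - 8*v) dv

Using F^*(f dg) = (f ∘ F) d(g ∘ F), substitute each coordinate x_i by F_i(u, v) in f_i, and replace dx_i by d F_i = (∂F_i/∂u) du + (∂F_i/∂v) dv.
  For the x component: f_1(F) = u*(-2*u + v - 1); d F_1 = (4*u - v + 1) du + (-u) dv
  For the y component: f_2(F) = 2*v; d F_2 = (0) du + (2) dv
  For the z component: f_3(F) = -6*u^2 + 3*u*v - 3*u - 4*v + 2; d F_3 = (0) du + (-6*v) dv
Combining and collecting du, dv coefficients:
  coeff of du: u*(-8*u^2 + 6*u*v - 6*u - v^2 + 2*v - 1)
  coeff of dv: 2*u^3 + 35*u^2*v + u^2 - 18*u*v^2 + 18*u*v + 24*v^2 - 8*v
F^* omega = (u*(-8*u^2 + 6*u*v - 6*u - v^2 + 2*v - 1)) du + (2*u^3 + 35*u^2*v + u^2 - 18*u*v^2 + 18*u*v + 24*v^2 - 8*v) dv.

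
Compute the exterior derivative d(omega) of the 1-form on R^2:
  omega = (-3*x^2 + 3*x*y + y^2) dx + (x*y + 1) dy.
d(omega) = (-3*x - y) dx ∧ dy

For a 1-form omega = sum_i f_i dx_i, the exterior derivative is
  d(omega) = sum_{i < j} (∂f_j/∂x_i - ∂f_i/∂x_j) dx_i ∧ dx_j.
  coefficient of dx ∧ dy: ∂f_2/∂x - ∂f_1/∂y = ∂(x*y + 1)/∂x - ∂(-3*x^2 + 3*x*y + y^2)/∂y = -3*x - y
Assembling: d(omega) = (-3*x - y) dx ∧ dy.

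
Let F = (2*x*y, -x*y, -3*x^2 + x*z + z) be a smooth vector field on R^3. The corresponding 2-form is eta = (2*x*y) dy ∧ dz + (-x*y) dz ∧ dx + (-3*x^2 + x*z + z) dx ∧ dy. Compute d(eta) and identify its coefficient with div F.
d(eta) = (2*y + 1) dx ∧ dy ∧ dz; div F = 2*y + 1

For a 2-form in R^3 of the form above, applying d gives a 3-form with coefficient ∂P/∂x + ∂Q/∂y + ∂R/∂z:
  ∂P/∂x = 2*y
  ∂Q/∂y = -x
  ∂R/∂z = x + 1
Sum = 2*y + 1, which is exactly div F.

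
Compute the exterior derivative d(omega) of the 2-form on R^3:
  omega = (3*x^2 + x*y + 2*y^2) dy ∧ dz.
d(omega) = (6*x + y) dx ∧ dy ∧ dz

For a 2-form omega = sum_{i<j} g_{ij} dx_i ∧ dx_j, the exterior derivative is
  d(omega) = sum_{i<j} d(g_{ij}) ∧ dx_i ∧ dx_j = sum_{i<j, k} (∂g_{ij}/∂x_k) dx_k ∧ dx_i ∧ dx_j.
Expand each term, using dx_k ∧ dx_i ∧ dx_j = sgn(permutation) dx_{(a)} ∧ dx_{(b)} ∧ dx_{(c)} with (a < b < c) sorted:
  d(3*x^2 + x*y + 2*y^2) includes (∂/∂x)(3*x^2 + x*y + 2*y^2) dx = (6*x + y) dx, which multiplied by dy ∧ dz gives (6*x + y) dx ∧ dy ∧ dz
Collecting like 3-forms: d(omega) = (6*x + y) dx ∧ dy ∧ dz.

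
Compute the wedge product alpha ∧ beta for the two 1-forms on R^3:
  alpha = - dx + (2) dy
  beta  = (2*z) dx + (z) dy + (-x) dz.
alpha ∧ beta = (-5*z) dx ∧ dy + (x) dx ∧ dz + (-2*x) dy ∧ dz

Distribute the wedge, using dx_i ∧ dx_j = -dx_j ∧ dx_i and dx_i ∧ dx_i = 0. For each pair (i, j) with i < j, the coefficient of dx_i ∧ dx_j in alpha ∧ beta is (alpha_i * beta_j - alpha_j * beta_i). Collecting: alpha ∧ beta = (-5*z) dx ∧ dy + (x) dx ∧ dz + (-2*x) dy ∧ dz.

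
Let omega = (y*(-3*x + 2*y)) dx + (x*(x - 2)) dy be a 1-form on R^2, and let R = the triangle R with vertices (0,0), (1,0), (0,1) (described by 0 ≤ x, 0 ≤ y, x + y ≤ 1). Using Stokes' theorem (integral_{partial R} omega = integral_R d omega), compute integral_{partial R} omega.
integral_(partial R) omega = -5/6

Stokes: integral_partial_R omega = integral_R d omega with d omega = (∂Q/∂x - ∂P/∂y) dx ∧ dy.
  ∂Q/∂x = 2*x - 2
  ∂P/∂y = -3*x + 4*y
  integrand = ∂Q/∂x - ∂P/∂y = 5*x - 4*y - 2.
Integrating over R: integral_0^1 integral_0^{1-x} (5*x - 4*y - 2) dy dx = -5/6.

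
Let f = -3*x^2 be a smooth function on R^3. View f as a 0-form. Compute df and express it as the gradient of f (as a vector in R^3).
df = (-6*x) dx + (0) dy + (0) dz; grad f = (-6*x, 0, 0)

For a 0-form f, d f = (∂f/∂x) dx + (∂f/∂y) dy + (∂f/∂z) dz. The components of the vector representation are exactly the entries of grad f in Cartesian coordinates:
  ∂f/∂x = -6*x
  ∂f/∂y = 0
  ∂f/∂z = 0.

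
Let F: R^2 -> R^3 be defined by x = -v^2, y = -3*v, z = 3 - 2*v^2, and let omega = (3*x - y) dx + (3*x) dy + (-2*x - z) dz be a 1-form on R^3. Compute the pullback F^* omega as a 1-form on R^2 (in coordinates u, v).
F^* omega = (v*(-10*v^2 + 3*v + 12)) dv

Using F^*(f dg) = (f ∘ F) d(g ∘ F), substitute each coordinate x_i by F_i(u, v) in f_i, and replace dx_i by d F_i = (∂F_i/∂u) du + (∂F_i/∂v) dv.
  For the x component: f_1(F) = 3*v*(1 - v); d F_1 = (0) du + (-2*v) dv
  For the y component: f_2(F) = -3*v^2; d F_2 = (0) du + (-3) dv
  For the z component: f_3(F) = 4*v^2 - 3; d F_3 = (0) du + (-4*v) dv
Combining and collecting du, dv coefficients:
  coeff of du: 0
  coeff of dv: v*(-10*v^2 + 3*v + 12)
F^* omega = (v*(-10*v^2 + 3*v + 12)) dv.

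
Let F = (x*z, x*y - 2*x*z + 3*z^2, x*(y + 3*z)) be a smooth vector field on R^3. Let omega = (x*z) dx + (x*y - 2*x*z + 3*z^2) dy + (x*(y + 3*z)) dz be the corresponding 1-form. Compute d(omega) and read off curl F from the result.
d(omega) = (3*x - 6*z) dy ∧ dz + (x - y - 3*z) dz ∧ dx + (y - 2*z) dx ∧ dy; curl F = (3*x - 6*z, x - y - 3*z, y - 2*z)

d omega = sum_{i<j} (∂f_j/∂x_i - ∂f_i/∂x_j) dx_i ∧ dx_j. Under the identification (dy ∧ dz, dz ∧ dx, dx ∧ dy) ↔ (e_x, e_y, e_z), the coefficients are exactly the components of curl F. Compute:
  ∂R/∂y - ∂Q/∂z = (x) - (-2*x + 6*z) = 3*x - 6*z
  ∂P/∂z - ∂R/∂x = (x) - (y + 3*z) = x - y - 3*z
  ∂Q/∂x - ∂P/∂y = (y - 2*z) - (0) = y - 2*z.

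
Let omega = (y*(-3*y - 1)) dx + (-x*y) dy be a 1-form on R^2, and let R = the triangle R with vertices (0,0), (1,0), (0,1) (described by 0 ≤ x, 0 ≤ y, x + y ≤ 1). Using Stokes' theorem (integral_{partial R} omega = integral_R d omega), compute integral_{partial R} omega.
integral_(partial R) omega = 4/3

Stokes: integral_partial_R omega = integral_R d omega with d omega = (∂Q/∂x - ∂P/∂y) dx ∧ dy.
  ∂Q/∂x = -y
  ∂P/∂y = -6*y - 1
  integrand = ∂Q/∂x - ∂P/∂y = 5*y + 1.
Integrating over R: integral_0^1 integral_0^{1-x} (5*y + 1) dy dx = 4/3.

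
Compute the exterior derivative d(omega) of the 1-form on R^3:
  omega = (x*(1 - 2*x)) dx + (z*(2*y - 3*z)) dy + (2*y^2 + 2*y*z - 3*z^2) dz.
d(omega) = (2*y + 8*z) dy ∧ dz

For a 1-form omega = sum_i f_i dx_i, the exterior derivative is
  d(omega) = sum_{i < j} (∂f_j/∂x_i - ∂f_i/∂x_j) dx_i ∧ dx_j.
  coefficient of dy ∧ dz: ∂f_3/∂y - ∂f_2/∂z = ∂(2*y^2 + 2*y*z - 3*z^2)/∂y - ∂(z*(2*y - 3*z))/∂z = 2*y + 8*z
Assembling: d(omega) = (2*y + 8*z) dy ∧ dz.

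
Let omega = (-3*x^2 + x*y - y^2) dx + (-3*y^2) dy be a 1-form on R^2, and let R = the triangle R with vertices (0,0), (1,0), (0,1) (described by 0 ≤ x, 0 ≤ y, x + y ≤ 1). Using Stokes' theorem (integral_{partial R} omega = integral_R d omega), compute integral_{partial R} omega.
integral_(partial R) omega = 1/6

Stokes: integral_partial_R omega = integral_R d omega with d omega = (∂Q/∂x - ∂P/∂y) dx ∧ dy.
  ∂Q/∂x = 0
  ∂P/∂y = x - 2*y
  integrand = ∂Q/∂x - ∂P/∂y = -x + 2*y.
Integrating over R: integral_0^1 integral_0^{1-x} (-x + 2*y) dy dx = 1/6.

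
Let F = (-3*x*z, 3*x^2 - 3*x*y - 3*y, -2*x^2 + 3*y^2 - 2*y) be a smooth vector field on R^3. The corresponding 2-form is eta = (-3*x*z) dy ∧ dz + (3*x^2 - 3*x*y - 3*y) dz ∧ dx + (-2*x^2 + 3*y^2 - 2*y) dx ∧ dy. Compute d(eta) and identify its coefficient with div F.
d(eta) = (-3*x - 3*z - 3) dx ∧ dy ∧ dz; div F = -3*x - 3*z - 3

For a 2-form in R^3 of the form above, applying d gives a 3-form with coefficient ∂P/∂x + ∂Q/∂y + ∂R/∂z:
  ∂P/∂x = -3*z
  ∂Q/∂y = -3*x - 3
  ∂R/∂z = 0
Sum = -3*x - 3*z - 3, which is exactly div F.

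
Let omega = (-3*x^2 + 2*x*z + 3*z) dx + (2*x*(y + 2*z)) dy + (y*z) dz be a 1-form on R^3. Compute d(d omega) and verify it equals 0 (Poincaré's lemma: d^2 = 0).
d(d omega) = 0

Step 1: d omega = sum_{i<j} (∂f_j/∂x_i - ∂f_i/∂x_j) dx_i ∧ dx_j:
  coeff of dx ∧ dy: 2*y + 4*z
  coeff of dx ∧ dz: -2*x - 3
  coeff of dy ∧ dz: -4*x + z
Step 2: Apply d again to each 2-form coefficient. The only possible 3-form in R^3 is dx ∧ dy ∧ dz, with coefficient
  ∂(coeff of dy∧dz)/∂x - ∂(coeff of dx∧dz)/∂y + ∂(coeff of dx∧dy)/∂z
  = ∂/∂x (-4*x + z) - ∂/∂y (-2*x - 3) + ∂/∂z (2*y + 4*z).
Each of these terms simplifies to sums of mixed partials that cancel in pairs. The result is 0 (by equality of mixed partials for smooth functions — Schwarz / Clairaut).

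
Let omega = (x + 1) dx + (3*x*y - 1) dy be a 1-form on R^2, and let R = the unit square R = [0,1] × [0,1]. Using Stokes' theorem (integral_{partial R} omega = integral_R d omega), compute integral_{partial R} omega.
integral_(partial R) omega = 3/2

Stokes: integral_partial_R omega = integral_R d omega with d omega = (∂Q/∂x - ∂P/∂y) dx ∧ dy.
  ∂Q/∂x = 3*y
  ∂P/∂y = 0
  integrand = ∂Q/∂x - ∂P/∂y = 3*y.
Integrating over R: integral_0^1 integral_0^1 (3*y) dx dy = 3/2.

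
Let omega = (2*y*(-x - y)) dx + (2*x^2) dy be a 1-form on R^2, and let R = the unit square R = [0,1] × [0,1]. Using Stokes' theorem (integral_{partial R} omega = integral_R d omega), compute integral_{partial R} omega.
integral_(partial R) omega = 5

Stokes: integral_partial_R omega = integral_R d omega with d omega = (∂Q/∂x - ∂P/∂y) dx ∧ dy.
  ∂Q/∂x = 4*x
  ∂P/∂y = -2*x - 4*y
  integrand = ∂Q/∂x - ∂P/∂y = 6*x + 4*y.
Integrating over R: integral_0^1 integral_0^1 (6*x + 4*y) dx dy = 5.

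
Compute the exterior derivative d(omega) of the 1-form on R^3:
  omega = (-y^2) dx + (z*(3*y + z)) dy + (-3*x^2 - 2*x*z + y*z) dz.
d(omega) = (2*y) dx ∧ dy + (-6*x - 2*z) dx ∧ dz + (-3*y - z) dy ∧ dz

For a 1-form omega = sum_i f_i dx_i, the exterior derivative is
  d(omega) = sum_{i < j} (∂f_j/∂x_i - ∂f_i/∂x_j) dx_i ∧ dx_j.
  coefficient of dx ∧ dy: ∂f_2/∂x - ∂f_1/∂y = ∂(z*(3*y + z))/∂x - ∂(-y^2)/∂y = 2*y
  coefficient of dx ∧ dz: ∂f_3/∂x - ∂f_1/∂z = ∂(-3*x^2 - 2*x*z + y*z)/∂x - ∂(-y^2)/∂z = -6*x - 2*z
  coefficient of dy ∧ dz: ∂f_3/∂y - ∂f_2/∂z = ∂(-3*x^2 - 2*x*z + y*z)/∂y - ∂(z*(3*y + z))/∂z = -3*y - z
Assembling: d(omega) = (2*y) dx ∧ dy + (-6*x - 2*z) dx ∧ dz + (-3*y - z) dy ∧ dz.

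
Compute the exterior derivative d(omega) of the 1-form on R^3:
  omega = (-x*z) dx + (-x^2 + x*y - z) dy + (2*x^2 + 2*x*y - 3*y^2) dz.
d(omega) = (-2*x + y) dx ∧ dy + (5*x + 2*y) dx ∧ dz + (2*x - 6*y + 1) dy ∧ dz

For a 1-form omega = sum_i f_i dx_i, the exterior derivative is
  d(omega) = sum_{i < j} (∂f_j/∂x_i - ∂f_i/∂x_j) dx_i ∧ dx_j.
  coefficient of dx ∧ dy: ∂f_2/∂x - ∂f_1/∂y = ∂(-x^2 + x*y - z)/∂x - ∂(-x*z)/∂y = -2*x + y
  coefficient of dx ∧ dz: ∂f_3/∂x - ∂f_1/∂z = ∂(2*x^2 + 2*x*y - 3*y^2)/∂x - ∂(-x*z)/∂z = 5*x + 2*y
  coefficient of dy ∧ dz: ∂f_3/∂y - ∂f_2/∂z = ∂(2*x^2 + 2*x*y - 3*y^2)/∂y - ∂(-x^2 + x*y - z)/∂z = 2*x - 6*y + 1
Assembling: d(omega) = (-2*x + y) dx ∧ dy + (5*x + 2*y) dx ∧ dz + (2*x - 6*y + 1) dy ∧ dz.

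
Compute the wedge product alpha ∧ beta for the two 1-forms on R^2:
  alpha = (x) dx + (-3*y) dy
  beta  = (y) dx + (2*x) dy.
alpha ∧ beta = (2*x^2 + 3*y^2) dx ∧ dy

Distribute the wedge, using dx_i ∧ dx_j = -dx_j ∧ dx_i and dx_i ∧ dx_i = 0. For each pair (i, j) with i < j, the coefficient of dx_i ∧ dx_j in alpha ∧ beta is (alpha_i * beta_j - alpha_j * beta_i). Collecting: alpha ∧ beta = (2*x^2 + 3*y^2) dx ∧ dy.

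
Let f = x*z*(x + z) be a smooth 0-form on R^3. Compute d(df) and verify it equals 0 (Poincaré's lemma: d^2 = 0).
d(df) = 0

Step 1: df = sum_i (∂f/∂x_i) dx_i = (z*(2*x + z)) dx + (0) dy + (x*(x + 2*z)) dz.
Step 2: Apply d again. Using the 1-form formula, the coefficient of dx ∧ dy in d(df) is ∂^2 f/∂x ∂y - ∂^2 f/∂y ∂x = (0) - (0) = 0 (equality of mixed partials for smooth f).
Similarly for dx ∧ dz and dy ∧ dz — all coefficients vanish. So d(df) = 0.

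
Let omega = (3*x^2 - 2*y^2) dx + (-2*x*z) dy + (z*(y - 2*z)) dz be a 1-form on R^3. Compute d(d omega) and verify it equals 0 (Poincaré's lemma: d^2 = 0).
d(d omega) = 0

Step 1: d omega = sum_{i<j} (∂f_j/∂x_i - ∂f_i/∂x_j) dx_i ∧ dx_j:
  coeff of dx ∧ dy: 4*y - 2*z
  coeff of dx ∧ dz: 0
  coeff of dy ∧ dz: 2*x + z
Step 2: Apply d again to each 2-form coefficient. The only possible 3-form in R^3 is dx ∧ dy ∧ dz, with coefficient
  ∂(coeff of dy∧dz)/∂x - ∂(coeff of dx∧dz)/∂y + ∂(coeff of dx∧dy)/∂z
  = ∂/∂x (2*x + z) - ∂/∂y (0) + ∂/∂z (4*y - 2*z).
Each of these terms simplifies to sums of mixed partials that cancel in pairs. The result is 0 (by equality of mixed partials for smooth functions — Schwarz / Clairaut).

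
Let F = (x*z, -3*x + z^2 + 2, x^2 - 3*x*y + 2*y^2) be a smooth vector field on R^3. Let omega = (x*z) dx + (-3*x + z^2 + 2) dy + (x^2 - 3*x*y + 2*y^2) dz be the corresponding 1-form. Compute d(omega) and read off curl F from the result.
d(omega) = (-3*x + 4*y - 2*z) dy ∧ dz + (-x + 3*y) dz ∧ dx + (-3) dx ∧ dy; curl F = (-3*x + 4*y - 2*z, -x + 3*y, -3)

d omega = sum_{i<j} (∂f_j/∂x_i - ∂f_i/∂x_j) dx_i ∧ dx_j. Under the identification (dy ∧ dz, dz ∧ dx, dx ∧ dy) ↔ (e_x, e_y, e_z), the coefficients are exactly the components of curl F. Compute:
  ∂R/∂y - ∂Q/∂z = (-3*x + 4*y) - (2*z) = -3*x + 4*y - 2*z
  ∂P/∂z - ∂R/∂x = (x) - (2*x - 3*y) = -x + 3*y
  ∂Q/∂x - ∂P/∂y = (-3) - (0) = -3.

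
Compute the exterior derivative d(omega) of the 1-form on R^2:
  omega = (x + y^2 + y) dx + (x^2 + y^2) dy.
d(omega) = (2*x - 2*y - 1) dx ∧ dy

For a 1-form omega = sum_i f_i dx_i, the exterior derivative is
  d(omega) = sum_{i < j} (∂f_j/∂x_i - ∂f_i/∂x_j) dx_i ∧ dx_j.
  coefficient of dx ∧ dy: ∂f_2/∂x - ∂f_1/∂y = ∂(x^2 + y^2)/∂x - ∂(x + y^2 + y)/∂y = 2*x - 2*y - 1
Assembling: d(omega) = (2*x - 2*y - 1) dx ∧ dy.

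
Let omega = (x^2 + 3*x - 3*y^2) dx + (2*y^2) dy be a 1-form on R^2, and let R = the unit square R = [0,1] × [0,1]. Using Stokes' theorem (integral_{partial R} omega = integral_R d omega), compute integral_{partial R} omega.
integral_(partial R) omega = 3

Stokes: integral_partial_R omega = integral_R d omega with d omega = (∂Q/∂x - ∂P/∂y) dx ∧ dy.
  ∂Q/∂x = 0
  ∂P/∂y = -6*y
  integrand = ∂Q/∂x - ∂P/∂y = 6*y.
Integrating over R: integral_0^1 integral_0^1 (6*y) dx dy = 3.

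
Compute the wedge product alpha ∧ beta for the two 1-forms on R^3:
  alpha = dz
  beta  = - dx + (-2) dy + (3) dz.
alpha ∧ beta = (1) dx ∧ dz + (2) dy ∧ dz

Distribute the wedge, using dx_i ∧ dx_j = -dx_j ∧ dx_i and dx_i ∧ dx_i = 0. For each pair (i, j) with i < j, the coefficient of dx_i ∧ dx_j in alpha ∧ beta is (alpha_i * beta_j - alpha_j * beta_i). Collecting: alpha ∧ beta = (1) dx ∧ dz + (2) dy ∧ dz.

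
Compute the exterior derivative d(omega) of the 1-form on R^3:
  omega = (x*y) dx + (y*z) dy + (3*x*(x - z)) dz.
d(omega) = (-x) dx ∧ dy + (6*x - 3*z) dx ∧ dz + (-y) dy ∧ dz

For a 1-form omega = sum_i f_i dx_i, the exterior derivative is
  d(omega) = sum_{i < j} (∂f_j/∂x_i - ∂f_i/∂x_j) dx_i ∧ dx_j.
  coefficient of dx ∧ dy: ∂f_2/∂x - ∂f_1/∂y = ∂(y*z)/∂x - ∂(x*y)/∂y = -x
  coefficient of dx ∧ dz: ∂f_3/∂x - ∂f_1/∂z = ∂(3*x*(x - z))/∂x - ∂(x*y)/∂z = 6*x - 3*z
  coefficient of dy ∧ dz: ∂f_3/∂y - ∂f_2/∂z = ∂(3*x*(x - z))/∂y - ∂(y*z)/∂z = -y
Assembling: d(omega) = (-x) dx ∧ dy + (6*x - 3*z) dx ∧ dz + (-y) dy ∧ dz.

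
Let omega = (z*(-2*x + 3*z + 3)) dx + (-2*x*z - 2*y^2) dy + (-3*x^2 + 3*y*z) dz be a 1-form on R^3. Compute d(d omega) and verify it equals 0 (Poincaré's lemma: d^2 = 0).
d(d omega) = 0

Step 1: d omega = sum_{i<j} (∂f_j/∂x_i - ∂f_i/∂x_j) dx_i ∧ dx_j:
  coeff of dx ∧ dy: -2*z
  coeff of dx ∧ dz: -4*x - 6*z - 3
  coeff of dy ∧ dz: 2*x + 3*z
Step 2: Apply d again to each 2-form coefficient. The only possible 3-form in R^3 is dx ∧ dy ∧ dz, with coefficient
  ∂(coeff of dy∧dz)/∂x - ∂(coeff of dx∧dz)/∂y + ∂(coeff of dx∧dy)/∂z
  = ∂/∂x (2*x + 3*z) - ∂/∂y (-4*x - 6*z - 3) + ∂/∂z (-2*z).
Each of these terms simplifies to sums of mixed partials that cancel in pairs. The result is 0 (by equality of mixed partials for smooth functions — Schwarz / Clairaut).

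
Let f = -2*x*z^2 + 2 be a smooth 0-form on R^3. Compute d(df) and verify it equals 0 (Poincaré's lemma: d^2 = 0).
d(df) = 0

Step 1: df = sum_i (∂f/∂x_i) dx_i = (-2*z^2) dx + (0) dy + (-4*x*z) dz.
Step 2: Apply d again. Using the 1-form formula, the coefficient of dx ∧ dy in d(df) is ∂^2 f/∂x ∂y - ∂^2 f/∂y ∂x = (0) - (0) = 0 (equality of mixed partials for smooth f).
Similarly for dx ∧ dz and dy ∧ dz — all coefficients vanish. So d(df) = 0.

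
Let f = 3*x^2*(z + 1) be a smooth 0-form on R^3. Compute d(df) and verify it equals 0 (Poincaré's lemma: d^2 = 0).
d(df) = 0

Step 1: df = sum_i (∂f/∂x_i) dx_i = (6*x*(z + 1)) dx + (0) dy + (3*x^2) dz.
Step 2: Apply d again. Using the 1-form formula, the coefficient of dx ∧ dy in d(df) is ∂^2 f/∂x ∂y - ∂^2 f/∂y ∂x = (0) - (0) = 0 (equality of mixed partials for smooth f).
Similarly for dx ∧ dz and dy ∧ dz — all coefficients vanish. So d(df) = 0.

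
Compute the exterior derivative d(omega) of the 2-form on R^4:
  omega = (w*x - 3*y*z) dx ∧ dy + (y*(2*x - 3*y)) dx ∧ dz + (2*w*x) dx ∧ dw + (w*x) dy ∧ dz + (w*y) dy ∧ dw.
d(omega) = (w - 2*x + 3*y) dx ∧ dy ∧ dz + (x) dx ∧ dy ∧ dw + (x) dy ∧ dz ∧ dw

For a 2-form omega = sum_{i<j} g_{ij} dx_i ∧ dx_j, the exterior derivative is
  d(omega) = sum_{i<j} d(g_{ij}) ∧ dx_i ∧ dx_j = sum_{i<j, k} (∂g_{ij}/∂x_k) dx_k ∧ dx_i ∧ dx_j.
Expand each term, using dx_k ∧ dx_i ∧ dx_j = sgn(permutation) dx_{(a)} ∧ dx_{(b)} ∧ dx_{(c)} with (a < b < c) sorted:
  d(w*x - 3*y*z) includes (∂/∂z)(w*x - 3*y*z) dz = (-3*y) dz, which multiplied by dx ∧ dy gives (-3*y) dx ∧ dy ∧ dz
  d(w*x - 3*y*z) includes (∂/∂w)(w*x - 3*y*z) dw = (x) dw, which multiplied by dx ∧ dy gives (x) dx ∧ dy ∧ dw
  d(y*(2*x - 3*y)) includes (∂/∂y)(y*(2*x - 3*y)) dy = (2*x - 6*y) dy, which multiplied by dx ∧ dz gives (-2*x + 6*y) dx ∧ dy ∧ dz
  d(w*x) includes (∂/∂x)(w*x) dx = (w) dx, which multiplied by dy ∧ dz gives (w) dx ∧ dy ∧ dz
  d(w*x) includes (∂/∂w)(w*x) dw = (x) dw, which multiplied by dy ∧ dz gives (x) dy ∧ dz ∧ dw
Collecting like 3-forms: d(omega) = (w - 2*x + 3*y) dx ∧ dy ∧ dz + (x) dx ∧ dy ∧ dw + (x) dy ∧ dz ∧ dw.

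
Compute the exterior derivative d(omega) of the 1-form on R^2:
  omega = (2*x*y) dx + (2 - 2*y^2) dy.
d(omega) = (-2*x) dx ∧ dy

For a 1-form omega = sum_i f_i dx_i, the exterior derivative is
  d(omega) = sum_{i < j} (∂f_j/∂x_i - ∂f_i/∂x_j) dx_i ∧ dx_j.
  coefficient of dx ∧ dy: ∂f_2/∂x - ∂f_1/∂y = ∂(2 - 2*y^2)/∂x - ∂(2*x*y)/∂y = -2*x
Assembling: d(omega) = (-2*x) dx ∧ dy.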